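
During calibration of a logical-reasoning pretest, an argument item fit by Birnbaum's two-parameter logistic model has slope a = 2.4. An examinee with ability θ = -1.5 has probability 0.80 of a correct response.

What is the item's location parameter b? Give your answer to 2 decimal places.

-2.08

P(θ) = 1 / (1 + exp(−a(θ − b)))
logit(0.80) = ln(0.80/0.20) = 1.3863
b = θ − logit/(a) = -1.5 − 1.3863/2.4000 = -2.0776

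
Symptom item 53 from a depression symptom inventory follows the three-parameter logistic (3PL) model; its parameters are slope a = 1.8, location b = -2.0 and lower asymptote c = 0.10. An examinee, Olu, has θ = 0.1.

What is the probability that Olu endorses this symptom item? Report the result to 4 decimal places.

P(θ) = c + (1 − c) · 1 / (1 + exp(−a(θ − b)))
Exponent: 1.8 × (0.1 − (-2.0)) = 3.7800
1/(1 + e^{-3.7800}) = 0.9777
P = 0.10 + 0.90 × 0.9777 = 0.9799

0.9799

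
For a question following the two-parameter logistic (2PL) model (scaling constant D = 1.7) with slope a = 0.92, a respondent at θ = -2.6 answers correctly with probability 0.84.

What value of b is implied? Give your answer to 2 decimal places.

P(θ) = 1 / (1 + exp(−D·a(θ − b)))
logit(0.84) = ln(0.84/0.16) = 1.6582
b = θ − logit/(1.7·a) = -2.6 − 1.6582/1.5640 = -3.6602

-3.66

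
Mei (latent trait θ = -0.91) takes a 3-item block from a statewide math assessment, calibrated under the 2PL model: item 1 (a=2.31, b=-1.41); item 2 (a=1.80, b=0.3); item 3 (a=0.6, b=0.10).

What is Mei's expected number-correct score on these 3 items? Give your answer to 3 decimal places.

1.215

P(θ) = 1 / (1 + exp(−a(θ − b)))
P_1 = 1/(1+e^{-1.1550}) = 0.7604
P_2 = 1/(1+e^{2.1780}) = 0.1017
P_3 = 1/(1+e^{0.6060}) = 0.3530
E[score] = 0.7604 + 0.1017 + 0.3530 = 1.2151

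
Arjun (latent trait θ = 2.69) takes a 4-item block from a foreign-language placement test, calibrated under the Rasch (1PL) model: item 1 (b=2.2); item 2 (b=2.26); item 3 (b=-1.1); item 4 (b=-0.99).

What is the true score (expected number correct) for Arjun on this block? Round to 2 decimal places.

P(θ) = 1 / (1 + exp(−(θ − b)))
P_1 = 1/(1+e^{-0.4900}) = 0.6201
P_2 = 1/(1+e^{-0.4300}) = 0.6059
P_3 = 1/(1+e^{-3.7900}) = 0.9779
P_4 = 1/(1+e^{-3.6800}) = 0.9754
E[score] = 0.6201 + 0.6059 + 0.9779 + 0.9754 = 3.1793

3.18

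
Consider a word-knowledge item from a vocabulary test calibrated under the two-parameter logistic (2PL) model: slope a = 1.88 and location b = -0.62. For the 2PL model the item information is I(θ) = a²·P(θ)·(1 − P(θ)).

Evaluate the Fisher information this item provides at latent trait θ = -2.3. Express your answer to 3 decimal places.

0.138

P = 1/(1+e^{3.1584}) = 0.0408
P(1−P) = 0.0408 × 0.9592 = 0.0391
I = a² × P(1−P) = 1.88² × 0.0391 = 0.13820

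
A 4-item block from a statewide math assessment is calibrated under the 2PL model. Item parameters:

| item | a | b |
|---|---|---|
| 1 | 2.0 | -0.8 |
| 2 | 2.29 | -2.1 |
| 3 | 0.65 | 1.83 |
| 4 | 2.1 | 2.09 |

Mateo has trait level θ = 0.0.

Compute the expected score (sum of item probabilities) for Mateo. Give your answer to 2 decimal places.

2.07

P(θ) = 1 / (1 + exp(−a(θ − b)))
P_1 = 1/(1+e^{-1.6000}) = 0.8320
P_2 = 1/(1+e^{-4.8090}) = 0.9919
P_3 = 1/(1+e^{1.1895}) = 0.2333
P_4 = 1/(1+e^{4.3890}) = 0.0123
E[score] = 0.8320 + 0.9919 + 0.2333 + 0.0123 = 2.0695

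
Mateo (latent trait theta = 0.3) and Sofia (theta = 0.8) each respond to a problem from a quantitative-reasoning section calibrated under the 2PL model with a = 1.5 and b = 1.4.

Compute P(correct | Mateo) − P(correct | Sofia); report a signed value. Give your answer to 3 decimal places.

P(theta) = 1 / (1 + exp(−a(theta − b)))
P(Mateo) = 0.1611  [exponent -1.6500]
P(Sofia) = 0.2891  [exponent -0.9000]
Difference = 0.1611 − 0.2891 = -0.1279

-0.128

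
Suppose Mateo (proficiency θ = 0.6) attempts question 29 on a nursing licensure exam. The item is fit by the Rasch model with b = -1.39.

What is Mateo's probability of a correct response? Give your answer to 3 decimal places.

0.880

P(θ) = 1 / (1 + exp(−(θ − b)))
Exponent: (0.6 − (-1.39)) = 1.9900
1/(1 + e^{-1.9900}) = 0.8797
P = 0.8797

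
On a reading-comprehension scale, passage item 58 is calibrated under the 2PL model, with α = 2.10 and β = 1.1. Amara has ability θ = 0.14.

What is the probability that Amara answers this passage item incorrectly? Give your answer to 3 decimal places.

0.882

P(θ) = 1 / (1 + exp(−α(θ − β)))
Exponent: 2.10 × (0.14 − 1.1) = -2.0160
1/(1 + e^{2.0160}) = 0.1175
P(incorrect) = 1 − 0.1175 = 0.8825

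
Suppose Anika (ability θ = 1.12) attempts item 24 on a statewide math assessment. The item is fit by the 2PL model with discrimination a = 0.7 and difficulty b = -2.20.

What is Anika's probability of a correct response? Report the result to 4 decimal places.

P(θ) = 1 / (1 + exp(−a(θ − b)))
Exponent: 0.7 × (1.12 − (-2.20)) = 2.3240
1/(1 + e^{-2.3240}) = 0.9108

0.9108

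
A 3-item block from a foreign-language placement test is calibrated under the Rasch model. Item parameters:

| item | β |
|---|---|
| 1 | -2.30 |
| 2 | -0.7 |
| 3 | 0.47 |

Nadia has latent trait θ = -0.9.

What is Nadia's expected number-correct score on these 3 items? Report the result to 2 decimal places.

1.45

P(θ) = 1 / (1 + exp(−(θ − β)))
P_1 = 1/(1+e^{-1.4000}) = 0.8022
P_2 = 1/(1+e^{0.2000}) = 0.4502
P_3 = 1/(1+e^{1.3700}) = 0.2026
E[score] = 0.8022 + 0.4502 + 0.2026 = 1.4550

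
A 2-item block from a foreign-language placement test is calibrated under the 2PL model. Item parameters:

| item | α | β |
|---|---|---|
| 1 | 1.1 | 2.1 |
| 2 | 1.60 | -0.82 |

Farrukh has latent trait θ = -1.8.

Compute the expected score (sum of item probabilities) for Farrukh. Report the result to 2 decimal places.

P(θ) = 1 / (1 + exp(−α(θ − β)))
P_1 = 1/(1+e^{4.2900}) = 0.0135
P_2 = 1/(1+e^{1.5680}) = 0.1725
E[score] = 0.0135 + 0.1725 = 0.1860

0.19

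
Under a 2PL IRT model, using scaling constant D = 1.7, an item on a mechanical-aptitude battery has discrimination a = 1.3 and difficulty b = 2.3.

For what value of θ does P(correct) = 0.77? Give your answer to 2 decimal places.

P(θ) = 1 / (1 + exp(−D·a(θ − b)))
logit = ln(0.7700/0.2300) = 1.2083
θ = b + logit/(1.7·a) = 2.3 + 1.2083/2.2100 = 2.8467

2.85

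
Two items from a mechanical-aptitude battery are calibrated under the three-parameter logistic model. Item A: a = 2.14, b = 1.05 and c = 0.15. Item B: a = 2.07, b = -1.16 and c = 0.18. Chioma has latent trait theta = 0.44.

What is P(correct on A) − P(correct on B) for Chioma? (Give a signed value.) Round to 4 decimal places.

P(theta) = c + (1 − c) · 1 / (1 + exp(−a(theta − b)))
P_A = 0.3313
P_B = 0.9712
P_A − P_B = -0.6399

-0.6399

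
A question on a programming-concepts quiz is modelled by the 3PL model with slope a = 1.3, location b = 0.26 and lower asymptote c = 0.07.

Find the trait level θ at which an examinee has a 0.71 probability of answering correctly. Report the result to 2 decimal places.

P(θ) = c + (1 − c) · 1 / (1 + exp(−a(θ − b)))
Remove guessing floor: (0.71 − 0.07)/(1 − 0.07) = 0.6882
logit = ln(0.6882/0.3118) = 0.7916
θ = b + logit/(a) = 0.26 + 0.7916/1.3000 = 0.8689

0.87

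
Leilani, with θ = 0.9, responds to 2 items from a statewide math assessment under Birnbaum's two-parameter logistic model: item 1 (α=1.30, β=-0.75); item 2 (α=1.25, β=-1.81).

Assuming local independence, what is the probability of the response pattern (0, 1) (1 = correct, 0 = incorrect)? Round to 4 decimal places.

0.1014

P(θ) = 1 / (1 + exp(−α(θ − β)))
P_1 = 1/(1+e^{-2.1450}) = 0.8952
P_2 = 1/(1+e^{-3.3875}) = 0.9673
L = (1−P_1) × P_2 = 0.1048 × 0.9673 = 0.10137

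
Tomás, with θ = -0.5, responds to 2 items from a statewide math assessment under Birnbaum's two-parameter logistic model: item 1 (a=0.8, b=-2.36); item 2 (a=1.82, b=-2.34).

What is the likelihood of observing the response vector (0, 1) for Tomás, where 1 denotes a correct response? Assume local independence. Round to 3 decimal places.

P(θ) = 1 / (1 + exp(−a(θ − b)))
P_1 = 1/(1+e^{-1.4880}) = 0.8158
P_2 = 1/(1+e^{-3.3488}) = 0.9661
L = (1−P_1) × P_2 = 0.1842 × 0.9661 = 0.17797

0.178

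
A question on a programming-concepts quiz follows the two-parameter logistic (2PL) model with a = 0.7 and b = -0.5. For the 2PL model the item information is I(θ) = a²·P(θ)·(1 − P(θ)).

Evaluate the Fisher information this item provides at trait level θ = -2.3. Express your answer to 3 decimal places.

0.084

P = 1/(1+e^{1.2600}) = 0.2210
P(1−P) = 0.2210 × 0.7790 = 0.1721
I = a² × P(1−P) = 0.7² × 0.1721 = 0.08435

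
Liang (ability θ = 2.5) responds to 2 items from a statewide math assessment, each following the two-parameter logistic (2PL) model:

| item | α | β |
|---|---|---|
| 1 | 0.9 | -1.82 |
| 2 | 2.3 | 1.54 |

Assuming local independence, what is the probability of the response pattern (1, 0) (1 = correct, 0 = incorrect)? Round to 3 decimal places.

P(θ) = 1 / (1 + exp(−α(θ − β)))
P_1 = 1/(1+e^{-3.8880}) = 0.9799
P_2 = 1/(1+e^{-2.2080}) = 0.9010
L = P_1 × (1−P_2) = 0.9799 × 0.0990 = 0.09705

0.097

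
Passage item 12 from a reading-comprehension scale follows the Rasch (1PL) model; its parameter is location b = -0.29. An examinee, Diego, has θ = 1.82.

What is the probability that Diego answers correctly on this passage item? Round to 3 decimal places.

P(θ) = 1 / (1 + exp(−(θ − b)))
Exponent: (1.82 − (-0.29)) = 2.1100
1/(1 + e^{-2.1100}) = 0.8919
P = 0.8919

0.892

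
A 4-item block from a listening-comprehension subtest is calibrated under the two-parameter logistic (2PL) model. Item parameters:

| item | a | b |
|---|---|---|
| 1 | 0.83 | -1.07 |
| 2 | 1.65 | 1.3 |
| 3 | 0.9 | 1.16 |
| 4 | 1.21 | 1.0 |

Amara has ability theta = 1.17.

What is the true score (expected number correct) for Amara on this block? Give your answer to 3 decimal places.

2.365

P(theta) = 1 / (1 + exp(−a(theta − b)))
P_1 = 1/(1+e^{-1.8592}) = 0.8652
P_2 = 1/(1+e^{0.2145}) = 0.4466
P_3 = 1/(1+e^{-0.0090}) = 0.5022
P_4 = 1/(1+e^{-0.2057}) = 0.5512
E[score] = 0.8652 + 0.4466 + 0.5022 + 0.5512 = 2.3653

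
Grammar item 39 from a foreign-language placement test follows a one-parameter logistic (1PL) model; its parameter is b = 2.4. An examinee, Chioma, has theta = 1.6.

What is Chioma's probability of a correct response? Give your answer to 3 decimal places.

P(theta) = 1 / (1 + exp(−(theta − b)))
Exponent: (1.6 − 2.4) = -0.8000
1/(1 + e^{0.8000}) = 0.3100
P = 0.3100

0.310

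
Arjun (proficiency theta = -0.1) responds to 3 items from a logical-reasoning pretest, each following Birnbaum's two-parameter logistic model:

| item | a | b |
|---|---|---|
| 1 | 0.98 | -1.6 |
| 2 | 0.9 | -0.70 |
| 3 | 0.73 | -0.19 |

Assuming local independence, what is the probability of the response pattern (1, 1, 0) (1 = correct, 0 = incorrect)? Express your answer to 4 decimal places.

P(theta) = 1 / (1 + exp(−a(theta − b)))
P_1 = 1/(1+e^{-1.4700}) = 0.8131
P_2 = 1/(1+e^{-0.5400}) = 0.6318
P_3 = 1/(1+e^{-0.0657}) = 0.5164
L = P_1 × P_2 × (1−P_3) = 0.8131 × 0.6318 × 0.4836 = 0.24842

0.2484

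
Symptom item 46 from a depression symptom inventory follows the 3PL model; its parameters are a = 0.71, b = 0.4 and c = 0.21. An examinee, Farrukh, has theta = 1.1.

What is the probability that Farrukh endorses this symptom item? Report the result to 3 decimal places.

P(theta) = c + (1 − c) · 1 / (1 + exp(−a(theta − b)))
Exponent: 0.71 × (1.1 − 0.4) = 0.4970
1/(1 + e^{-0.4970}) = 0.6218
P = 0.21 + 0.79 × 0.6218 = 0.7012

0.701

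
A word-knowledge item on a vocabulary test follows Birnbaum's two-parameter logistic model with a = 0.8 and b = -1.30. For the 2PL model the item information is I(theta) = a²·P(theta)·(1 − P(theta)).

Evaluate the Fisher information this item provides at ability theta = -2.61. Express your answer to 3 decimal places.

0.123

P = 1/(1+e^{1.0480}) = 0.2596
P(1−P) = 0.2596 × 0.7404 = 0.1922
I = a² × P(1−P) = 0.8² × 0.1922 = 0.12302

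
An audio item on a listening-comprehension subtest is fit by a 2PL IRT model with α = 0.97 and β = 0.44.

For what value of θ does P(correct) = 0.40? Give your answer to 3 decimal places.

0.022

P(θ) = 1 / (1 + exp(−α(θ − β)))
logit = ln(0.4000/0.6000) = -0.4055
θ = β + logit/(α) = 0.44 + (-0.4055)/0.9700 = 0.0220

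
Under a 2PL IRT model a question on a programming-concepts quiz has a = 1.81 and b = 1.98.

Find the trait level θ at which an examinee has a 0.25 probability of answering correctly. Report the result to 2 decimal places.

1.37

P(θ) = 1 / (1 + exp(−a(θ − b)))
logit = ln(0.2500/0.7500) = -1.0986
θ = b + logit/(a) = 1.98 + (-1.0986)/1.8100 = 1.3730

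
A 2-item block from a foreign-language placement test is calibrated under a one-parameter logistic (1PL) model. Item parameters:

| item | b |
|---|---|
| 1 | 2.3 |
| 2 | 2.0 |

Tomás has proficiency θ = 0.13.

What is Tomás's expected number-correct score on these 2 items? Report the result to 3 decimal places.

0.236

P(θ) = 1 / (1 + exp(−(θ − b)))
P_1 = 1/(1+e^{2.1700}) = 0.1025
P_2 = 1/(1+e^{1.8700}) = 0.1335
E[score] = 0.1025 + 0.1335 = 0.2360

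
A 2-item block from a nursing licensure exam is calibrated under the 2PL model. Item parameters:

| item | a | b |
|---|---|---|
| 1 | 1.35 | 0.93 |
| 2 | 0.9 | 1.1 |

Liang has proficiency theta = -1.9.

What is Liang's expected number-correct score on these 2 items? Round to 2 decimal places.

0.08

P(theta) = 1 / (1 + exp(−a(theta − b)))
P_1 = 1/(1+e^{3.8205}) = 0.0214
P_2 = 1/(1+e^{2.7000}) = 0.0630
E[score] = 0.0214 + 0.0630 = 0.0844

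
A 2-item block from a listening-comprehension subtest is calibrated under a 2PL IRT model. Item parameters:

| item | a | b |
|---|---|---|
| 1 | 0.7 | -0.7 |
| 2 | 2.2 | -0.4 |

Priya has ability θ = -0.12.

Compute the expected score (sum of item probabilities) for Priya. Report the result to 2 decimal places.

P(θ) = 1 / (1 + exp(−a(θ − b)))
P_1 = 1/(1+e^{-0.4060}) = 0.6001
P_2 = 1/(1+e^{-0.6160}) = 0.6493
E[score] = 0.6001 + 0.6493 = 1.2494

1.25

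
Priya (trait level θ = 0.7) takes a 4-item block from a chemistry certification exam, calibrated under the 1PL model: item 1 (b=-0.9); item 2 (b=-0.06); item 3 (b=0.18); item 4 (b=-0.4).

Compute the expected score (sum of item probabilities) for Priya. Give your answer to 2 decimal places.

P(θ) = 1 / (1 + exp(−(θ − b)))
P_1 = 1/(1+e^{-1.6000}) = 0.8320
P_2 = 1/(1+e^{-0.7600}) = 0.6814
P_3 = 1/(1+e^{-0.5200}) = 0.6271
P_4 = 1/(1+e^{-1.1000}) = 0.7503
E[score] = 0.8320 + 0.6814 + 0.6271 + 0.7503 = 2.8908

2.89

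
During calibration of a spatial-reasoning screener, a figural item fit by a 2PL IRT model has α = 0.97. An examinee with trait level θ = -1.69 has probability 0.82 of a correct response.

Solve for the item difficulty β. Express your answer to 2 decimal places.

-3.25

P(θ) = 1 / (1 + exp(−α(θ − β)))
logit(0.82) = ln(0.82/0.18) = 1.5163
β = θ − logit/(α) = -1.69 − 1.5163/0.9700 = -3.2532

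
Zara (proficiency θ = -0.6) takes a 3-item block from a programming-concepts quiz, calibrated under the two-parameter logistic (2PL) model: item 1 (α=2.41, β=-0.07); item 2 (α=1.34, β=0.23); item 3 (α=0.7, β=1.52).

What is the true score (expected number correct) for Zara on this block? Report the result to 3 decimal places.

P(θ) = 1 / (1 + exp(−α(θ − β)))
P_1 = 1/(1+e^{1.2773}) = 0.2180
P_2 = 1/(1+e^{1.1122}) = 0.2475
P_3 = 1/(1+e^{1.4840}) = 0.1848
E[score] = 0.2180 + 0.2475 + 0.1848 = 0.6503

0.650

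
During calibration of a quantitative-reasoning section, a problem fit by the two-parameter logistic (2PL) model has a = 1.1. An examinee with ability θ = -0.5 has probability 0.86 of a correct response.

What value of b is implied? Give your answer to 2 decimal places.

-2.15

P(θ) = 1 / (1 + exp(−a(θ − b)))
logit(0.86) = ln(0.86/0.14) = 1.8153
b = θ − logit/(a) = -0.5 − 1.8153/1.1000 = -2.1503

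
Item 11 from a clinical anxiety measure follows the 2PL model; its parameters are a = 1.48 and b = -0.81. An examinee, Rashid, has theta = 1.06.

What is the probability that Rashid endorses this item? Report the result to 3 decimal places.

P(theta) = 1 / (1 + exp(−a(theta − b)))
Exponent: 1.48 × (1.06 − (-0.81)) = 2.7676
1/(1 + e^{-2.7676}) = 0.9409

0.941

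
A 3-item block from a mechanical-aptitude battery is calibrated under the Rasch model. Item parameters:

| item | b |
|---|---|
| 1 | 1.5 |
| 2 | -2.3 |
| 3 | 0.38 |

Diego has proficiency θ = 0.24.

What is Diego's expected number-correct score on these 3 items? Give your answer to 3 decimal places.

P(θ) = 1 / (1 + exp(−(θ − b)))
P_1 = 1/(1+e^{1.2600}) = 0.2210
P_2 = 1/(1+e^{-2.5400}) = 0.9269
P_3 = 1/(1+e^{0.1400}) = 0.4651
E[score] = 0.2210 + 0.9269 + 0.4651 = 1.6129

1.613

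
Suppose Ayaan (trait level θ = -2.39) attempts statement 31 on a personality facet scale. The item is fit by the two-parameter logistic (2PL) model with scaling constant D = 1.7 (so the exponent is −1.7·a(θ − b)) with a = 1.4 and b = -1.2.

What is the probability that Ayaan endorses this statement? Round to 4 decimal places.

P(θ) = 1 / (1 + exp(−D·a(θ − b)))
Exponent: 1.7 × 1.4 × (-2.39 − (-1.2)) = -2.8322
1/(1 + e^{2.8322}) = 0.0556
P = 0.0556

0.0556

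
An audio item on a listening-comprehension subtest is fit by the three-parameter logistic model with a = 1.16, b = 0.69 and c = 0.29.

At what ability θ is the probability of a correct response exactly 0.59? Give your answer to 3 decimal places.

0.421

P(θ) = c + (1 − c) · 1 / (1 + exp(−a(θ − b)))
Remove guessing floor: (0.59 − 0.29)/(1 − 0.29) = 0.4225
logit = ln(0.4225/0.5775) = -0.3124
θ = b + logit/(a) = 0.69 + (-0.3124)/1.1600 = 0.4207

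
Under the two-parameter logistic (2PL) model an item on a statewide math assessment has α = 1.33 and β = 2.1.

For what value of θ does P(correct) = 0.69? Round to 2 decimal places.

2.70

P(θ) = 1 / (1 + exp(−α(θ − β)))
logit = ln(0.6900/0.3100) = 0.8001
θ = β + logit/(α) = 2.1 + 0.8001/1.3300 = 2.7016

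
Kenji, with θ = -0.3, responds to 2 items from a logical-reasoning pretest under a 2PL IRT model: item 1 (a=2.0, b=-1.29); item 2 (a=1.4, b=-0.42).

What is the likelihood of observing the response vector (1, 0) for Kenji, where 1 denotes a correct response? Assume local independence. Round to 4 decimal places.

P(θ) = 1 / (1 + exp(−a(θ − b)))
P_1 = 1/(1+e^{-1.9800}) = 0.8787
P_2 = 1/(1+e^{-0.1680}) = 0.5419
L = P_1 × (1−P_2) = 0.8787 × 0.4581 = 0.40252

0.4025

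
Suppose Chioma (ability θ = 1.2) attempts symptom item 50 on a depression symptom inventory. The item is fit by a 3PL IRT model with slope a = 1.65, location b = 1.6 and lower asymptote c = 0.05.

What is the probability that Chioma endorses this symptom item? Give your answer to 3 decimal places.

0.374

P(θ) = c + (1 − c) · 1 / (1 + exp(−a(θ − b)))
Exponent: 1.65 × (1.2 − 1.6) = -0.6600
1/(1 + e^{0.6600}) = 0.3407
P = 0.05 + 0.95 × 0.3407 = 0.3737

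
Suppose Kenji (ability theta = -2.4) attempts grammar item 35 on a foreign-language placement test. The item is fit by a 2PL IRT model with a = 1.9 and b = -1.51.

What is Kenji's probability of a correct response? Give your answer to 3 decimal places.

0.156

P(theta) = 1 / (1 + exp(−a(theta − b)))
Exponent: 1.9 × (-2.4 − (-1.51)) = -1.6910
1/(1 + e^{1.6910}) = 0.1556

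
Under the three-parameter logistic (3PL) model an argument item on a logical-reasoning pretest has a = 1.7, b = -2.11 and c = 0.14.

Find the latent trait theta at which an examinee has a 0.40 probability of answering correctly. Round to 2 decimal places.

-2.60

P(theta) = c + (1 − c) · 1 / (1 + exp(−a(theta − b)))
Remove guessing floor: (0.40 − 0.14)/(1 − 0.14) = 0.3023
logit = ln(0.3023/0.6977) = -0.8362
theta = b + logit/(a) = -2.11 + (-0.8362)/1.7000 = -2.6019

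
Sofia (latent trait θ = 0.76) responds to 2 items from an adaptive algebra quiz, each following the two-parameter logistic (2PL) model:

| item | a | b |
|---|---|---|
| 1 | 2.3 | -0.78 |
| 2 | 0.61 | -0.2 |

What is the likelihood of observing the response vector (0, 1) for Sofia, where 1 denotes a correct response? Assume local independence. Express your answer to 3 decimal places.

0.018

P(θ) = 1 / (1 + exp(−a(θ − b)))
P_1 = 1/(1+e^{-3.5420}) = 0.9719
P_2 = 1/(1+e^{-0.5856}) = 0.6424
L = (1−P_1) × P_2 = 0.0281 × 0.6424 = 0.01808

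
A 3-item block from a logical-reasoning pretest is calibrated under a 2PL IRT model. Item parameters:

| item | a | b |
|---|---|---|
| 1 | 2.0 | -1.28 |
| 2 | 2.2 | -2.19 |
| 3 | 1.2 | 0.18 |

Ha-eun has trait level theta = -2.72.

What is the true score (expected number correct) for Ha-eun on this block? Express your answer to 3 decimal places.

P(theta) = 1 / (1 + exp(−a(theta − b)))
P_1 = 1/(1+e^{2.8800}) = 0.0532
P_2 = 1/(1+e^{1.1660}) = 0.2376
P_3 = 1/(1+e^{3.4800}) = 0.0299
E[score] = 0.0532 + 0.2376 + 0.0299 = 0.3206

0.321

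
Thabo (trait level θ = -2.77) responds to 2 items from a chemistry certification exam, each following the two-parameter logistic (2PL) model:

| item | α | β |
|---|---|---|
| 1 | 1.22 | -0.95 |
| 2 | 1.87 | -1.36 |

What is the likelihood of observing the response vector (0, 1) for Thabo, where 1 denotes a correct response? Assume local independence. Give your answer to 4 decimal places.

0.0603

P(θ) = 1 / (1 + exp(−α(θ − β)))
P_1 = 1/(1+e^{2.2204}) = 0.0979
P_2 = 1/(1+e^{2.6367}) = 0.0668
L = (1−P_1) × P_2 = 0.9021 × 0.0668 = 0.06027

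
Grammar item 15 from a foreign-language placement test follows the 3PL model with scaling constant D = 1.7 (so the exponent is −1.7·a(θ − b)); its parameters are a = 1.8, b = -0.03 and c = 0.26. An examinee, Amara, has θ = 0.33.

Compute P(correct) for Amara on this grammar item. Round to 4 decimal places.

0.8154

P(θ) = c + (1 − c) · 1 / (1 + exp(−D·a(θ − b)))
Exponent: 1.7 × 1.8 × (0.33 − (-0.03)) = 1.1016
1/(1 + e^{-1.1016}) = 0.7506
P = 0.26 + 0.74 × 0.7506 = 0.8154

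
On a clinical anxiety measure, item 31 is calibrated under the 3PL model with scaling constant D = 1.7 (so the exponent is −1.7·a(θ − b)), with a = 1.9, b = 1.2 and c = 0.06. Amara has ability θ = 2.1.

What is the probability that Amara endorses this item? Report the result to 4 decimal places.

P(θ) = c + (1 − c) · 1 / (1 + exp(−D·a(θ − b)))
Exponent: 1.7 × 1.9 × (2.1 − 1.2) = 2.9070
1/(1 + e^{-2.9070}) = 0.9482
P = 0.06 + 0.94 × 0.9482 = 0.9513

0.9513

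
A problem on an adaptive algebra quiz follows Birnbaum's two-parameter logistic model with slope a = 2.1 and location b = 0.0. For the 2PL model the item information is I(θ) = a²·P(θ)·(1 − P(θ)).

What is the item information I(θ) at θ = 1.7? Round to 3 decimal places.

0.117

P = 1/(1+e^{-3.5700}) = 0.9726
P(1−P) = 0.9726 × 0.0274 = 0.0266
I = a² × P(1−P) = 2.1² × 0.0266 = 0.11746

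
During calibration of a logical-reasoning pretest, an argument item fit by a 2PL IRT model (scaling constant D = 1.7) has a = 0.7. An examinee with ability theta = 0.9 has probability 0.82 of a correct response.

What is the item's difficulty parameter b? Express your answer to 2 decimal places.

P(theta) = 1 / (1 + exp(−D·a(theta − b)))
logit(0.82) = ln(0.82/0.18) = 1.5163
b = theta − logit/(1.7·a) = 0.9 − 1.5163/1.1900 = -0.3742

-0.37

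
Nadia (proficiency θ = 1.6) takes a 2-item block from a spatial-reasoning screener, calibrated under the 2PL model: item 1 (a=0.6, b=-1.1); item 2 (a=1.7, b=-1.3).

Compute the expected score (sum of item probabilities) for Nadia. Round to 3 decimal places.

1.828

P(θ) = 1 / (1 + exp(−a(θ − b)))
P_1 = 1/(1+e^{-1.6200}) = 0.8348
P_2 = 1/(1+e^{-4.9300}) = 0.9928
E[score] = 0.8348 + 0.9928 = 1.8276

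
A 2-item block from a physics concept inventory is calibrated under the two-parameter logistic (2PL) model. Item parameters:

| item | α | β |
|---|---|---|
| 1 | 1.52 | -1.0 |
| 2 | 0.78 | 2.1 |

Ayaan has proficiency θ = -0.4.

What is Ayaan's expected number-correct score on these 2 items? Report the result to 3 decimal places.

0.838

P(θ) = 1 / (1 + exp(−α(θ − β)))
P_1 = 1/(1+e^{-0.9120}) = 0.7134
P_2 = 1/(1+e^{1.9500}) = 0.1246
E[score] = 0.7134 + 0.1246 = 0.8380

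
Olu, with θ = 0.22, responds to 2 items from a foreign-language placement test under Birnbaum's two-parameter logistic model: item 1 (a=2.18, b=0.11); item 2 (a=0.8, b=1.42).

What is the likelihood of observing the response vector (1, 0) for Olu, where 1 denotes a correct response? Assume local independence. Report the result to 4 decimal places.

P(θ) = 1 / (1 + exp(−a(θ − b)))
P_1 = 1/(1+e^{-0.2398}) = 0.5597
P_2 = 1/(1+e^{0.9600}) = 0.2769
L = P_1 × (1−P_2) = 0.5597 × 0.7231 = 0.40471

0.4047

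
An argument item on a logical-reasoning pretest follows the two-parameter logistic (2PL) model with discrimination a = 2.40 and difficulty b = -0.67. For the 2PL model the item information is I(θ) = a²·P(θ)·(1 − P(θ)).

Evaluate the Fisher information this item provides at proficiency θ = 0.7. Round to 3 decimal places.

0.200

P = 1/(1+e^{-3.2880}) = 0.9640
P(1−P) = 0.9640 × 0.0360 = 0.0347
I = a² × P(1−P) = 2.40² × 0.0347 = 0.19982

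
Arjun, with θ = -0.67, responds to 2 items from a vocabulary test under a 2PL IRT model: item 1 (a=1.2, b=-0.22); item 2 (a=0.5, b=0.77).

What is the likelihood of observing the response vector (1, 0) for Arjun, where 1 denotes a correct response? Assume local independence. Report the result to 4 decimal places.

P(θ) = 1 / (1 + exp(−a(θ − b)))
P_1 = 1/(1+e^{0.5400}) = 0.3682
P_2 = 1/(1+e^{0.7200}) = 0.3274
L = P_1 × (1−P_2) = 0.3682 × 0.6726 = 0.24765

0.2476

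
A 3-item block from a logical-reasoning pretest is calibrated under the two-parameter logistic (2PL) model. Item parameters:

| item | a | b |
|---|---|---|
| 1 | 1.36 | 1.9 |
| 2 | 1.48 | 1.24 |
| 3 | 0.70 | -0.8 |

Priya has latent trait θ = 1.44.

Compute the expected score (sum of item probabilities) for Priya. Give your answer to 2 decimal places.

1.75

P(θ) = 1 / (1 + exp(−a(θ − b)))
P_1 = 1/(1+e^{0.6256}) = 0.3485
P_2 = 1/(1+e^{-0.2960}) = 0.5735
P_3 = 1/(1+e^{-1.5680}) = 0.8275
E[score] = 0.3485 + 0.5735 + 0.8275 = 1.7495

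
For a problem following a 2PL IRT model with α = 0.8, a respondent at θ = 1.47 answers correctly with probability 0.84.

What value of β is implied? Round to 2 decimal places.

P(θ) = 1 / (1 + exp(−α(θ − β)))
logit(0.84) = ln(0.84/0.16) = 1.6582
β = θ − logit/(α) = 1.47 − 1.6582/0.8000 = -0.6028

-0.60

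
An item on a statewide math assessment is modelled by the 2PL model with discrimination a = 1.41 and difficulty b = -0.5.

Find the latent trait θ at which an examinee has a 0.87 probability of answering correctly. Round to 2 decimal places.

P(θ) = 1 / (1 + exp(−a(θ − b)))
logit = ln(0.8700/0.1300) = 1.9010
θ = b + logit/(a) = -0.5 + 1.9010/1.4100 = 0.8482

0.85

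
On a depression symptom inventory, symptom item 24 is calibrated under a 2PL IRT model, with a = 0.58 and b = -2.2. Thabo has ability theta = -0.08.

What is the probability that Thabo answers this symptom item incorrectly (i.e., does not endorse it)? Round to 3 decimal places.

0.226

P(theta) = 1 / (1 + exp(−a(theta − b)))
Exponent: 0.58 × (-0.08 − (-2.2)) = 1.2296
1/(1 + e^{-1.2296}) = 0.7737
P(incorrect) = 1 − 0.7737 = 0.2263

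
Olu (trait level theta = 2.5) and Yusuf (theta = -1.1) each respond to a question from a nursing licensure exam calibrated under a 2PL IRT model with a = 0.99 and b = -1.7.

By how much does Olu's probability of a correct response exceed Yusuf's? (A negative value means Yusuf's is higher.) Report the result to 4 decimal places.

P(theta) = 1 / (1 + exp(−a(theta − b)))
P(Olu) = 0.9846  [exponent 4.1580]
P(Yusuf) = 0.6443  [exponent 0.5940]
Difference = 0.9846 − 0.6443 = 0.3403

0.3403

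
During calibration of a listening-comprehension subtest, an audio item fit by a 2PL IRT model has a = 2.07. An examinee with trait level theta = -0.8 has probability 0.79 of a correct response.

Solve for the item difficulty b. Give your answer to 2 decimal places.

-1.44

P(theta) = 1 / (1 + exp(−a(theta − b)))
logit(0.79) = ln(0.79/0.21) = 1.3249
b = theta − logit/(a) = -0.8 − 1.3249/2.0700 = -1.4401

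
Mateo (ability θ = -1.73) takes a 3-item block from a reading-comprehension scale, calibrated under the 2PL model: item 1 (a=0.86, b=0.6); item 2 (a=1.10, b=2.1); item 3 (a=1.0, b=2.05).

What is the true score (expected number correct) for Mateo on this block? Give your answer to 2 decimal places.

0.16

P(θ) = 1 / (1 + exp(−a(θ − b)))
P_1 = 1/(1+e^{2.0038}) = 0.1188
P_2 = 1/(1+e^{4.2130}) = 0.0146
P_3 = 1/(1+e^{3.7800}) = 0.0223
E[score] = 0.1188 + 0.0146 + 0.0223 = 0.1557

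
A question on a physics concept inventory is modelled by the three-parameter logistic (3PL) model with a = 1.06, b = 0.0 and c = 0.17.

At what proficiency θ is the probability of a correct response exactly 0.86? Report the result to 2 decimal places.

1.50

P(θ) = c + (1 − c) · 1 / (1 + exp(−a(θ − b)))
Remove guessing floor: (0.86 − 0.17)/(1 − 0.17) = 0.8313
logit = ln(0.8313/0.1687) = 1.5950
θ = b + logit/(a) = 0.0 + 1.5950/1.0600 = 1.5048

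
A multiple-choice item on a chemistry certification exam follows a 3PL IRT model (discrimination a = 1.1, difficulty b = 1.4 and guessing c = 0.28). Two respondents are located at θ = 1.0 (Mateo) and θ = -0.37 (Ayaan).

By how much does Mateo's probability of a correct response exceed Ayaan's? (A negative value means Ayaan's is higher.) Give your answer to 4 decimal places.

P(θ) = c + (1 − c) · 1 / (1 + exp(−a(θ − b)))
P(Mateo) = 0.5621  [exponent -0.4400]
P(Ayaan) = 0.3699  [exponent -1.9470]
Difference = 0.5621 − 0.3699 = 0.1921

0.1921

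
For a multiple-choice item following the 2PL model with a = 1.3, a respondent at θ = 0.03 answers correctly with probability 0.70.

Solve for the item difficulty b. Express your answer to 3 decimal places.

P(θ) = 1 / (1 + exp(−a(θ − b)))
logit(0.70) = ln(0.70/0.30) = 0.8473
b = θ − logit/(a) = 0.03 − 0.8473/1.3000 = -0.6218

-0.622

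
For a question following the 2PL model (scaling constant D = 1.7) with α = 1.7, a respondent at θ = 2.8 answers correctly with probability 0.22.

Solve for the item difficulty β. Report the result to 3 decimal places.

P(θ) = 1 / (1 + exp(−D·α(θ − β)))
logit(0.22) = ln(0.22/0.78) = -1.2657
β = θ − logit/(1.7·α) = 2.8 − (-1.2657)/2.8900 = 3.2379

3.238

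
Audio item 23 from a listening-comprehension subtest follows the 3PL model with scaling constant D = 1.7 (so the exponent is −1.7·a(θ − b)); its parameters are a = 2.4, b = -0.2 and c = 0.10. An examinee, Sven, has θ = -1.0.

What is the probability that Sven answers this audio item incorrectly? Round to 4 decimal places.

0.8669

P(θ) = c + (1 − c) · 1 / (1 + exp(−D·a(θ − b)))
Exponent: 1.7 × 2.4 × (-1.0 − (-0.2)) = -3.2640
1/(1 + e^{3.2640}) = 0.0368
P = 0.10 + 0.90 × 0.0368 = 0.1331
P(incorrect) = 1 − 0.1331 = 0.8669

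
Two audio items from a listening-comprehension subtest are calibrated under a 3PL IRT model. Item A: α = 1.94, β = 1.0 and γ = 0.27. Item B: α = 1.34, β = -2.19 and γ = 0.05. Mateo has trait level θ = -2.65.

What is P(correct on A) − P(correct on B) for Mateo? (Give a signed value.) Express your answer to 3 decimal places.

P(θ) = γ + (1 − γ) · 1 / (1 + exp(−α(θ − β)))
P_A = 0.2706
P_B = 0.3831
P_A − P_B = -0.1125

-0.112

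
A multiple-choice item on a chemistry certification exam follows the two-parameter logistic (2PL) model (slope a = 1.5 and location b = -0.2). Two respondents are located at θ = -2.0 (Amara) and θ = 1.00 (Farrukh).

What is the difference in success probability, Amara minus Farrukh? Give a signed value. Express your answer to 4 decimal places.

P(θ) = 1 / (1 + exp(−a(θ − b)))
P(Amara) = 0.0630  [exponent -2.7000]
P(Farrukh) = 0.8581  [exponent 1.8000]
Difference = 0.0630 − 0.8581 = -0.7952

-0.7952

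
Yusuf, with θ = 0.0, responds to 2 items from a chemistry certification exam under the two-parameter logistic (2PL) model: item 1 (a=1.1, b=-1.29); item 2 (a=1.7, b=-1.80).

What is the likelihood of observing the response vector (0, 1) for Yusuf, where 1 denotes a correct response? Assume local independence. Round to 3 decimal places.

P(θ) = 1 / (1 + exp(−a(θ − b)))
P_1 = 1/(1+e^{-1.4190}) = 0.8052
P_2 = 1/(1+e^{-3.0600}) = 0.9552
L = (1−P_1) × P_2 = 0.1948 × 0.9552 = 0.18609

0.186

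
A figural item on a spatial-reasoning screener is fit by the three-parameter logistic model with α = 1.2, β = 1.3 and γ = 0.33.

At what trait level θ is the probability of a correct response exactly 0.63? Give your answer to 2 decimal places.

P(θ) = γ + (1 − γ) · 1 / (1 + exp(−α(θ − β)))
Remove guessing floor: (0.63 − 0.33)/(1 − 0.33) = 0.4478
logit = ln(0.4478/0.5522) = -0.2097
θ = β + logit/(α) = 1.3 + (-0.2097)/1.2000 = 1.1252

1.13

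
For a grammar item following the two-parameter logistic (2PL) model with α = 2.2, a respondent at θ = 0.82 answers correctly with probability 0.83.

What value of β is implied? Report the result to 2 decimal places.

0.10

P(θ) = 1 / (1 + exp(−α(θ − β)))
logit(0.83) = ln(0.83/0.17) = 1.5856
β = θ − logit/(α) = 0.82 − 1.5856/2.2000 = 0.0993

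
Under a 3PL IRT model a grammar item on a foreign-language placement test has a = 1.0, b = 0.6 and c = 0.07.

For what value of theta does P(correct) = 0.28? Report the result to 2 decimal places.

-0.63

P(theta) = c + (1 − c) · 1 / (1 + exp(−a(theta − b)))
Remove guessing floor: (0.28 − 0.07)/(1 − 0.07) = 0.2258
logit = ln(0.2258/0.7742) = -1.2321
theta = b + logit/(a) = 0.6 + (-1.2321)/1.0000 = -0.6321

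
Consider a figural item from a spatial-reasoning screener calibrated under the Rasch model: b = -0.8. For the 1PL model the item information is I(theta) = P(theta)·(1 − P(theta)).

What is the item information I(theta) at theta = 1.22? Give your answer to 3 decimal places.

0.103

P = 1/(1+e^{-2.0200}) = 0.8829
P(1−P) = 0.8829 × 0.1171 = 0.1034
I = P(1−P) = 0.10340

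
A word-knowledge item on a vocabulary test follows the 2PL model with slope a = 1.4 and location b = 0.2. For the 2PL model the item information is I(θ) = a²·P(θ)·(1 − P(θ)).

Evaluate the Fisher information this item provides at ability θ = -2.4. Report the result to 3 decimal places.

0.049

P = 1/(1+e^{3.6400}) = 0.0256
P(1−P) = 0.0256 × 0.9744 = 0.0249
I = a² × P(1−P) = 1.4² × 0.0249 = 0.04886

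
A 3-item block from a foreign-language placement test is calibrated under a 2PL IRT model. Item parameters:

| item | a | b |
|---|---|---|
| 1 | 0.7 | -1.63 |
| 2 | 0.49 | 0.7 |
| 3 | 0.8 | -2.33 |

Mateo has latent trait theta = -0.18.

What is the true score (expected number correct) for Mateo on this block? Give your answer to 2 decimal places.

1.98

P(theta) = 1 / (1 + exp(−a(theta − b)))
P_1 = 1/(1+e^{-1.0150}) = 0.7340
P_2 = 1/(1+e^{0.4312}) = 0.3938
P_3 = 1/(1+e^{-1.7200}) = 0.8481
E[score] = 0.7340 + 0.3938 + 0.8481 = 1.9760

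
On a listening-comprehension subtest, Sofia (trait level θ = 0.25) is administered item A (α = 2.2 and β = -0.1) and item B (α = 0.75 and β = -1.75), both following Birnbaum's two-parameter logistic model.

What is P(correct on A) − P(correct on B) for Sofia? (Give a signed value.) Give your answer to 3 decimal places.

P(θ) = 1 / (1 + exp(−α(θ − β)))
P_A = 0.6835
P_B = 0.8176
P_A − P_B = -0.1341

-0.134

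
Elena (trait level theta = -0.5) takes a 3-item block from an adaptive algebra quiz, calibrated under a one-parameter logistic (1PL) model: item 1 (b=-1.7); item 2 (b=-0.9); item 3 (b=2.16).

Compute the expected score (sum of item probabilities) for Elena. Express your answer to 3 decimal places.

P(theta) = 1 / (1 + exp(−(theta − b)))
P_1 = 1/(1+e^{-1.2000}) = 0.7685
P_2 = 1/(1+e^{-0.4000}) = 0.5987
P_3 = 1/(1+e^{2.6600}) = 0.0654
E[score] = 0.7685 + 0.5987 + 0.0654 = 1.4326

1.433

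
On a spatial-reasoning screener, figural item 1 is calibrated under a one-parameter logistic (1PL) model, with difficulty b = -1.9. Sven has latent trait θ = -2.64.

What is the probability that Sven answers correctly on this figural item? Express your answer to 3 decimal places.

0.323

P(θ) = 1 / (1 + exp(−(θ − b)))
Exponent: (-2.64 − (-1.9)) = -0.7400
1/(1 + e^{0.7400}) = 0.3230
P = 0.3230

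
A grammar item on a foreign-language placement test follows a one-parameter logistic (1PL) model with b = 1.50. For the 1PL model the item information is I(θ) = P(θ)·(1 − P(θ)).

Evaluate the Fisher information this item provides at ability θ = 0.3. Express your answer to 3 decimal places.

P = 1/(1+e^{1.2000}) = 0.2315
P(1−P) = 0.2315 × 0.7685 = 0.1779
I = P(1−P) = 0.17789

0.178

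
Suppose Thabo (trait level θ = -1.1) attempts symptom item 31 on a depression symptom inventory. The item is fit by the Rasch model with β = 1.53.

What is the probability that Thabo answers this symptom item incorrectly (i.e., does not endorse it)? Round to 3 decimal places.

0.933

P(θ) = 1 / (1 + exp(−(θ − β)))
Exponent: (-1.1 − 1.53) = -2.6300
1/(1 + e^{2.6300}) = 0.0672
P = 0.0672
P(incorrect) = 1 − 0.0672 = 0.9328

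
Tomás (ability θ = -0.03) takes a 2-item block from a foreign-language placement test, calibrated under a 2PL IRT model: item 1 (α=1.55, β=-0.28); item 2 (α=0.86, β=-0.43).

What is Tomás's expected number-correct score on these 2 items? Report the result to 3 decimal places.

P(θ) = 1 / (1 + exp(−α(θ − β)))
P_1 = 1/(1+e^{-0.3875}) = 0.5957
P_2 = 1/(1+e^{-0.3440}) = 0.5852
E[score] = 0.5957 + 0.5852 = 1.1808

1.181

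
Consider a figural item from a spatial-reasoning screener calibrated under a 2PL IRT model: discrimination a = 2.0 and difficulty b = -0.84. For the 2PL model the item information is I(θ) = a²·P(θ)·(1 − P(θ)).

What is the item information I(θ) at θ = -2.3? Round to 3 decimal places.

0.194

P = 1/(1+e^{2.9200}) = 0.0512
P(1−P) = 0.0512 × 0.9488 = 0.0486
I = a² × P(1−P) = 2.0² × 0.0486 = 0.19422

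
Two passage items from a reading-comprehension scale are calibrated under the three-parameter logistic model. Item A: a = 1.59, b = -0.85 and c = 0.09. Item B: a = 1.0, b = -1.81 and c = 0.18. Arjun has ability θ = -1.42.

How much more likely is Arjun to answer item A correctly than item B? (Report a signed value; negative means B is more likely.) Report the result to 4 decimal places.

-0.3171

P(θ) = c + (1 − c) · 1 / (1 + exp(−a(θ − b)))
P_A = 0.3519
P_B = 0.6690
P_A − P_B = -0.3171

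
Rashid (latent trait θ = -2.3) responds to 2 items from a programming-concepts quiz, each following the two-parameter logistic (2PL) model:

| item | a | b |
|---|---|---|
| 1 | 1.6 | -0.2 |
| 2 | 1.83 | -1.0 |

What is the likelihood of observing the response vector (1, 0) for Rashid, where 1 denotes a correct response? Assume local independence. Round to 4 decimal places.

0.0307

P(θ) = 1 / (1 + exp(−a(θ − b)))
P_1 = 1/(1+e^{3.3600}) = 0.0336
P_2 = 1/(1+e^{2.3790}) = 0.0848
L = P_1 × (1−P_2) = 0.0336 × 0.9152 = 0.03072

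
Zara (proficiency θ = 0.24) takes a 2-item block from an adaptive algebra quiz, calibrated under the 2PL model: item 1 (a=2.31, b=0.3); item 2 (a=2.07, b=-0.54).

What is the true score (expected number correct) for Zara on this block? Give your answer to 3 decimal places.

1.299

P(θ) = 1 / (1 + exp(−a(θ − b)))
P_1 = 1/(1+e^{0.1386}) = 0.4654
P_2 = 1/(1+e^{-1.6146}) = 0.8340
E[score] = 0.4654 + 0.8340 = 1.2995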